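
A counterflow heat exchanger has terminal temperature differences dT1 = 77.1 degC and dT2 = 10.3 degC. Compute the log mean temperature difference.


LMTD = (dT1 - dT2) / ln(dT1/dT2)
= (77.1 - 10.3) / ln(77.1 / 10.3) = 66.8 / 2.01296 = 33.18

33.18 degC


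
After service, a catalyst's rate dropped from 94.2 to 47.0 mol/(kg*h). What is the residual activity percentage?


Activity (%) = (rate_used / rate_fresh) * 100
rate_used = 47.0, rate_fresh = 94.2
= (47.0 / 94.2) * 100
= 0.4989 * 100 = 49.89

49.89 %


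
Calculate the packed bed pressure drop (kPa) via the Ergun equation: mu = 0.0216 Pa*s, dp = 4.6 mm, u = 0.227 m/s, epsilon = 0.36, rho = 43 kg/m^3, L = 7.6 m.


dp = 4.6 mm = 0.0046 m
Viscous term = 150*0.0216*0.227*(1-0.36)^2 / (0.0046^2*0.36^3) = 305146
Inertial term = 1.75*43*0.227^2*(1-0.36) / (0.0046*0.36^3) = 11563.1
dP/L = 305146 + 11563.1 = 316709 Pa/m
dP = 316709 * 7.6 / 1000 = 2407 kPa

2407 kPa


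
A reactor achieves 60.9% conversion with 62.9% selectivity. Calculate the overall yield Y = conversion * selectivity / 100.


Overall yield = conversion (%) * selectivity (%) / 100
Conversion = 60.9%, Selectivity = 62.9%
Y = 60.9 * 62.9 / 100
= 38.3061 %

38.3061 %


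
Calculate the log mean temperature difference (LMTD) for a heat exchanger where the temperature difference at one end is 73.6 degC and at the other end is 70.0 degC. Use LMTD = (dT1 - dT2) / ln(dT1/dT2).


LMTD = (dT1 - dT2) / ln(dT1/dT2)
= (73.6 - 70.0) / ln(73.6 / 70.0) = 3.6 / 0.0501498 = 71.78

71.78 degC


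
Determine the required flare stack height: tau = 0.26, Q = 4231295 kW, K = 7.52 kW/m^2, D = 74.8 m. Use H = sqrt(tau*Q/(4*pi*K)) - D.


tau*Q/(4*pi*K) = 0.26 * 4231295 / (4 * pi * 7.52) = 11641.8
sqrt(11641.8) = 107.897
H = 107.897 - 74.8 = 33.10

33.10 m


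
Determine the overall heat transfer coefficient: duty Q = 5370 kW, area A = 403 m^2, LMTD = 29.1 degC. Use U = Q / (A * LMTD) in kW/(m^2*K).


From Q = U*A*LMTD, U = Q / (A * LMTD)
U = 5370 / (403 * 29.1) = 5370 / 11727.3 = 0.4579

0.4579 kW/(m^2*K)


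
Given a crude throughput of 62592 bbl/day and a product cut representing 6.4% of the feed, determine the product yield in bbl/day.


Crude throughput = 62592 bbl/day
Fraction yield = 6.4%
yield = throughput * fraction / 100
yield = 62592 * 6.4 / 100 = 4005.888

4005.888 bbl/day


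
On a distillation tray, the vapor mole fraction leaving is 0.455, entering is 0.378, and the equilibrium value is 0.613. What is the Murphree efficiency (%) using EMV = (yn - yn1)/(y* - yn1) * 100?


Murphree vapor efficiency: EMV = (y_n - y_(n-1)) / (y*_n - y_(n-1)) * 100
EMV = (0.455 - 0.378) / (0.613 - 0.378) * 100 = 0.077 / 0.235 * 100 = 32.77

32.77 %


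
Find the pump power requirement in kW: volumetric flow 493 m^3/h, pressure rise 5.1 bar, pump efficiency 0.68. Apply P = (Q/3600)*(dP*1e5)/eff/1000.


Q = 493 / 3600 = 0.136944 m^3/s
P = 0.136944 * (5.1 * 1e5) / 0.68 / 1000 = 102.7

102.7 kW


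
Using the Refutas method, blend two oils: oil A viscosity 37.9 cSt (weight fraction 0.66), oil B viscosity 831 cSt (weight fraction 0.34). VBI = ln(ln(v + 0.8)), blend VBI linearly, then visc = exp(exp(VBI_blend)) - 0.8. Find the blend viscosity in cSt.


Refutas method: VBN_i = 14.534*ln(ln(visc_i + 0.8)) + 10.975, blended linearly by mass fraction; since VBN is linear in VBI_i = ln(ln(visc_i + 0.8)) and the fractions sum to 1, blend VBI directly: visc = exp(exp(VBI_blend)) - 0.8
VBI_1 = ln(ln(37.9 + 0.8)) = 1.29633
VBI_2 = ln(ln(831 + 0.8)) = 1.90562
VBI_blend = 0.66 * 1.29633 + 0.34 * 1.90562 = 1.50349
visc_blend = exp(exp(1.50349)) - 0.8 = 88.98

88.98 cSt


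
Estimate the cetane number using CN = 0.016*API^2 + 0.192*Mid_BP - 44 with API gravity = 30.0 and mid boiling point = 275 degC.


CN = 0.016 * 30.0^2 + 0.192 * 275 - 44
CN = 14.4 + 52.8 - 44 = 23.2

23.2


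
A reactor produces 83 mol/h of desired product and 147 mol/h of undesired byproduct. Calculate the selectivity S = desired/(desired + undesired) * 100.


Selectivity = desired / (desired + undesired) * 100
Total products = 83 + 147 = 230 mol/h
S = 83 / 230 * 100
= 0.3609 * 100
= 36.09 %

36.09 %


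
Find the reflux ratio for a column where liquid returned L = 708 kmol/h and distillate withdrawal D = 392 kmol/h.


Reflux ratio definition: R = L / D (liquid returned / distillate withdrawn)
L = 708 kmol/h, D = 392 kmol/h
R = 708 / 392 = 1.806

1.806


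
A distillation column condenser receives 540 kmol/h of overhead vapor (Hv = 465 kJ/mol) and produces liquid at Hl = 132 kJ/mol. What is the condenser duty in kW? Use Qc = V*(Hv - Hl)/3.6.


Qc = 540 * (465 - 132) / 3.6 = 540 * 333 / 3.6 = 49950

49950 kW


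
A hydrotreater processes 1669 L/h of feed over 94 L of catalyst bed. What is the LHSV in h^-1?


LHSV = volumetric feed rate / catalyst volume
= 1669 L/h / 94 L
= 17.76 h^-1

17.76 h^-1


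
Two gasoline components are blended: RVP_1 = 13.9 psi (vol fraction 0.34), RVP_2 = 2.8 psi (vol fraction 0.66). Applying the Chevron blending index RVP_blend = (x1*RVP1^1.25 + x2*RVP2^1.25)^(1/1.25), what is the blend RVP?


Chevron index: RVP_blend = (sum xi*RVPi^1.25)^(1/1.25)
RVP^1.25 terms: 0.34 * 13.9^1.25 + 0.66 * 2.8^1.25 = 11.5158
RVP_blend = 11.5158^(1/1.25) = 7.064

7.064 psi


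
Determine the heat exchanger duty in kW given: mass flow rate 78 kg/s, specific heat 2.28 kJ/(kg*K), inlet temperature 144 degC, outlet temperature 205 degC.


Q = m_dot * cp * delta_T
delta_T = 205 - 144 = 61 K
Q = 78 * 2.28 * 61
= 177.84 * 61
= 10848.24 kW

10848.24 kW


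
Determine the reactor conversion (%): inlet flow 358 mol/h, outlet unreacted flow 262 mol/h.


X = (F_in - F_out) / F_in * 100
Moles reacted = 358 - 262 = 96
X = 96 / 358 * 100
= 0.2682 * 100
= 26.82 %

26.82 %


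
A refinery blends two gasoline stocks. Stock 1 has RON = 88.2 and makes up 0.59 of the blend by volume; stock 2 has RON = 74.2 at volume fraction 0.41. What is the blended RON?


Linear blending: RON_blend = sum(vi * RONi)
Contribution 1: 0.59 * 88.2 = 52.038
Contribution 2: 0.41 * 74.2 = 30.422
RON_blend = 52.038 + 30.422 = 82.46

82.46


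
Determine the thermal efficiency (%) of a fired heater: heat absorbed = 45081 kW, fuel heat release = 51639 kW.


Furnace efficiency = Q_absorbed / Q_fuel * 100
= 45081 / 51639 * 100 = 87.30

87.30 %


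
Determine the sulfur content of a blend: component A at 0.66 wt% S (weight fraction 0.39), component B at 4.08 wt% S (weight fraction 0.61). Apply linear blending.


Linear sulfur blending: S_blend = x1*S1 + x2*S2
Contribution 1: 0.39 * 0.66 = 0.2574 wt%
Contribution 2: 0.61 * 4.08 = 2.4888 wt%
S_blend = 0.2574 + 2.4888 = 2.7462

2.7462 wt%


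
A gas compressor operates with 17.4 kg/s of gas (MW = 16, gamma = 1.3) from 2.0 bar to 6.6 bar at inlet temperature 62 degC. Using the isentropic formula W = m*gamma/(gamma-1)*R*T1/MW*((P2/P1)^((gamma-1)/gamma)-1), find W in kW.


Isentropic work: W = m*(gamma/(gamma-1))*(R*T1/MW)*((P2/P1)^((gamma-1)/gamma) - 1)
T1 = 62 + 273.15 = 335.15 K
Pressure ratio = 6.6 / 2.0 = 3.3
Exponent = (1.3 - 1)/1.3 = 0.230769
(P2/P1)^exp - 1 = 3.3^0.230769 - 1 = 0.317216
W = 17.4 * 1.3 / 0.3 * 8.314 * 335.15 / 16 * 0.317216 = 4165

4165 kW


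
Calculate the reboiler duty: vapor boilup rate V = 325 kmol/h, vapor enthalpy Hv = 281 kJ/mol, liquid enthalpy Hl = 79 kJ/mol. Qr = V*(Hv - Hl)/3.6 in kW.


Qr = 325 * (281 - 79) / 3.6 = 325 * 202 / 3.6 = 18240

18240 kW


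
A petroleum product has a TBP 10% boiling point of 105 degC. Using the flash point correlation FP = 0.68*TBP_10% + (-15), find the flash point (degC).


FP = 0.68 * 105 + (-15) = 56.4

56.4 degC


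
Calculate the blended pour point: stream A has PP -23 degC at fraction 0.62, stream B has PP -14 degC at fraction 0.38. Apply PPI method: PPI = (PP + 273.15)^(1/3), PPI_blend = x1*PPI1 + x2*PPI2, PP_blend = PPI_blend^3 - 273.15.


PPI_1 = (-23 + 273.15)^(1/3) = 6.300865
PPI_2 = (-14 + 273.15)^(1/3) = 6.375541
PPI_blend = 0.62 * 6.300865 + 0.38 * 6.375541 = 6.329242
PP_blend = 6.329242^3 - 273.15 = 253.545 - 273.15 = -19.6

-19.6 degC


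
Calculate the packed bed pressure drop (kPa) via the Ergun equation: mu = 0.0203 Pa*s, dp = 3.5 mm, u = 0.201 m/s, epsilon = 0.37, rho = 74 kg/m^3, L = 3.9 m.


dp = 3.5 mm = 0.0035 m
Viscous term = 150*0.0203*0.201*(1-0.37)^2 / (0.0035^2*0.37^3) = 391492
Inertial term = 1.75*74*0.201^2*(1-0.37) / (0.0035*0.37^3) = 18592.1
dP/L = 391492 + 18592.1 = 410084 Pa/m
dP = 410084 * 3.9 / 1000 = 1599 kPa

1599 kPa


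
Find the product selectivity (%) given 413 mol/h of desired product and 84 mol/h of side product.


Selectivity = desired / (desired + undesired) * 100
Total products = 413 + 84 = 497 mol/h
S = 413 / 497 * 100
= 0.8310 * 100
= 83.10 %

83.10 %


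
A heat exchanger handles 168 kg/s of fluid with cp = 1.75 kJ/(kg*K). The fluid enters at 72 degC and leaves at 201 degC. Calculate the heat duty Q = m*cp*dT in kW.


Q = m_dot * cp * delta_T
delta_T = 201 - 72 = 129 K
Q = 168 * 1.75 * 129
= 294 * 129
= 37926 kW

37926 kW


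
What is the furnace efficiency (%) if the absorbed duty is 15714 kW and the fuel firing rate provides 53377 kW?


Furnace efficiency = Q_absorbed / Q_fuel * 100
= 15714 / 53377 * 100 = 29.44

29.44 %


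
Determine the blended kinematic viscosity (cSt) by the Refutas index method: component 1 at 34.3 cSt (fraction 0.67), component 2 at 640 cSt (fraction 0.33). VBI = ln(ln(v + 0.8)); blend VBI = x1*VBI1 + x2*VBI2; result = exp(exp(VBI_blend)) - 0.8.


Refutas method: VBN_i = 14.534*ln(ln(visc_i + 0.8)) + 10.975, blended linearly by mass fraction; since VBN is linear in VBI_i = ln(ln(visc_i + 0.8)) and the fractions sum to 1, blend VBI directly: visc = exp(exp(VBI_blend)) - 0.8
VBI_1 = ln(ln(34.3 + 0.8)) = 1.26926
VBI_2 = ln(ln(640 + 0.8)) = 1.86605
VBI_blend = 0.67 * 1.26926 + 0.33 * 1.86605 = 1.4662
visc_blend = exp(exp(1.4662)) - 0.8 = 75.35

75.35 cSt


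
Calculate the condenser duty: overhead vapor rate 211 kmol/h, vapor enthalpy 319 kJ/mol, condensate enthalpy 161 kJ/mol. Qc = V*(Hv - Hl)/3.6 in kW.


Qc = 211 * (319 - 161) / 3.6 = 211 * 158 / 3.6 = 9261

9261 kW


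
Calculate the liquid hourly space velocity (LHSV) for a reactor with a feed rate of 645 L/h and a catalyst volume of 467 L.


LHSV = volumetric feed rate / catalyst volume
= 645 L/h / 467 L
= 1.381 h^-1

1.381 h^-1


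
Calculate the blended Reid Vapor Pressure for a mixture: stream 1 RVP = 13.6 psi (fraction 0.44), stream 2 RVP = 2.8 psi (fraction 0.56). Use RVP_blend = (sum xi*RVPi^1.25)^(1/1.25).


Chevron index: RVP_blend = (sum xi*RVPi^1.25)^(1/1.25)
RVP^1.25 terms: 0.44 * 13.6^1.25 + 0.56 * 2.8^1.25 = 13.5198
RVP_blend = 13.5198^(1/1.25) = 8.031

8.031 psi


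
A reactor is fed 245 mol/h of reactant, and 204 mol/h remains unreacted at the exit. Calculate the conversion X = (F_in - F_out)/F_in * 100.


X = (F_in - F_out) / F_in * 100
Moles reacted = 245 - 204 = 41
X = 41 / 245 * 100
= 0.1673 * 100
= 16.73 %

16.73 %


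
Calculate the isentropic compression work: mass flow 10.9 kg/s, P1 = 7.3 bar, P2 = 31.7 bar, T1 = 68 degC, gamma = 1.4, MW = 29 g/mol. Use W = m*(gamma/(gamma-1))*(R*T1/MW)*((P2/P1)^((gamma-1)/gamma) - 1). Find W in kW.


Isentropic work: W = m*(gamma/(gamma-1))*(R*T1/MW)*((P2/P1)^((gamma-1)/gamma) - 1)
T1 = 68 + 273.15 = 341.15 K
Pressure ratio = 31.7 / 7.3 = 4.34247
Exponent = (1.4 - 1)/1.4 = 0.285714
(P2/P1)^exp - 1 = 4.34247^0.285714 - 1 = 0.521284
W = 10.9 * 1.4 / 0.4 * 8.314 * 341.15 / 29 * 0.521284 = 1945

1945 kW


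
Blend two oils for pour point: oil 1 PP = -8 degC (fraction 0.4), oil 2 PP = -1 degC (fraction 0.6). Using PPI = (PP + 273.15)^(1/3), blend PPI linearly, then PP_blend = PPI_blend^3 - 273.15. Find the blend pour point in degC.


PPI_1 = (-8 + 273.15)^(1/3) = 6.42437
PPI_2 = (-1 + 273.15)^(1/3) = 6.480414
PPI_blend = 0.4 * 6.42437 + 0.6 * 6.480414 = 6.457996
PP_blend = 6.457996^3 - 273.15 = 269.3353 - 273.15 = -3.81

-3.81 degC


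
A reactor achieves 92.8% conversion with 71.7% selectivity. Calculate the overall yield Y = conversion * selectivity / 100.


Overall yield = conversion (%) * selectivity (%) / 100
Conversion = 92.8%, Selectivity = 71.7%
Y = 92.8 * 71.7 / 100
= 66.5376 %

66.5376 %


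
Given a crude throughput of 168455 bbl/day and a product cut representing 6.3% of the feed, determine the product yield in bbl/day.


Crude throughput = 168455 bbl/day
Fraction yield = 6.3%
yield = throughput * fraction / 100
yield = 168455 * 6.3 / 100 = 10612.665

10612.665 bbl/day


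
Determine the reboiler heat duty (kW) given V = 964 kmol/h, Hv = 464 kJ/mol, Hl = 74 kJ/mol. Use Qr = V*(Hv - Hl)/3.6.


Qr = 964 * (464 - 74) / 3.6 = 964 * 390 / 3.6 = 104400

104400 kW


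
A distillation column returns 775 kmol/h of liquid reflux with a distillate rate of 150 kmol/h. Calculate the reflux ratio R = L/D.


Reflux ratio definition: R = L / D (liquid returned / distillate withdrawn)
L = 775 kmol/h, D = 150 kmol/h
R = 775 / 150 = 5.167

5.167


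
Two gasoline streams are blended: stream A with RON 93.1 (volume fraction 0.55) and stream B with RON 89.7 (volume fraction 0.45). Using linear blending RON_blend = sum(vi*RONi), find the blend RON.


Linear blending: RON_blend = sum(vi * RONi)
Contribution 1: 0.55 * 93.1 = 51.205
Contribution 2: 0.45 * 89.7 = 40.365
RON_blend = 51.205 + 40.365 = 91.57

91.57


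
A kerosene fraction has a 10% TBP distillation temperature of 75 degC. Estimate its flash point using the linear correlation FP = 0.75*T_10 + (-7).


FP = 0.75 * 75 + (-7) = 49.25

49.25 degC


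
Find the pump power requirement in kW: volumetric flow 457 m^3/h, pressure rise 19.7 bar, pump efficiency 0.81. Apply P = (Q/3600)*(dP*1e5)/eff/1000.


Q = 457 / 3600 = 0.126944 m^3/s
P = 0.126944 * (19.7 * 1e5) / 0.81 / 1000 = 308.7

308.7 kW


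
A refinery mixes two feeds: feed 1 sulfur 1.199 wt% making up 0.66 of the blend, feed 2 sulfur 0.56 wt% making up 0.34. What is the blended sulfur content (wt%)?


Linear sulfur blending: S_blend = x1*S1 + x2*S2
Contribution 1: 0.66 * 1.199 = 0.79134 wt%
Contribution 2: 0.34 * 0.56 = 0.1904 wt%
S_blend = 0.79134 + 0.1904 = 0.98174

0.98174 wt%


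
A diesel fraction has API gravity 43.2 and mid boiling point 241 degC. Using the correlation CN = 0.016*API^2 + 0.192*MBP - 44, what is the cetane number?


CN = 0.016 * 43.2^2 + 0.192 * 241 - 44
CN = 29.85984 + 46.272 - 44 = 32.13184

32.13184


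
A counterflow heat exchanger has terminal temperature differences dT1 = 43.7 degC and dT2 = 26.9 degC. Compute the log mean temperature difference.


LMTD = (dT1 - dT2) / ln(dT1/dT2)
= (43.7 - 26.9) / ln(43.7 / 26.9) = 16.8 / 0.485222 = 34.62

34.62 degC


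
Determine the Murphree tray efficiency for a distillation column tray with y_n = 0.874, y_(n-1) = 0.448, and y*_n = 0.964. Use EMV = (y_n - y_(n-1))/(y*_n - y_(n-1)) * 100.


Murphree vapor efficiency: EMV = (y_n - y_(n-1)) / (y*_n - y_(n-1)) * 100
EMV = (0.874 - 0.448) / (0.964 - 0.448) * 100 = 0.426 / 0.516 * 100 = 82.56

82.56 %


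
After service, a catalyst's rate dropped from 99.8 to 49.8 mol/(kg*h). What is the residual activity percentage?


Activity (%) = (rate_used / rate_fresh) * 100
rate_used = 49.8, rate_fresh = 99.8
= (49.8 / 99.8) * 100
= 0.4990 * 100 = 49.90

49.90 %


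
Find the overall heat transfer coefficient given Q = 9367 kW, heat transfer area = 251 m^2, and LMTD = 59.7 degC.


From Q = U*A*LMTD, U = Q / (A * LMTD)
U = 9367 / (251 * 59.7) = 9367 / 14984.7 = 0.6251

0.6251 kW/(m^2*K)


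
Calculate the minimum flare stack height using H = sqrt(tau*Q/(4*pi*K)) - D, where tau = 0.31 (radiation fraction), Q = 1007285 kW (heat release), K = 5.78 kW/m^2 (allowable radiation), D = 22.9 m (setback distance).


tau*Q/(4*pi*K) = 0.31 * 1007285 / (4 * pi * 5.78) = 4299.09
sqrt(4299.09) = 65.5674
H = 65.5674 - 22.9 = 42.67

42.67 m


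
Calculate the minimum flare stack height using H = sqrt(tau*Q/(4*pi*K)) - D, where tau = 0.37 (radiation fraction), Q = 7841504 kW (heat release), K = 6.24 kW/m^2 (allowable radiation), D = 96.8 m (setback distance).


tau*Q/(4*pi*K) = 0.37 * 7841504 / (4 * pi * 6.24) = 37000.4
sqrt(37000.4) = 192.355
H = 192.355 - 96.8 = 95.55

95.55 m


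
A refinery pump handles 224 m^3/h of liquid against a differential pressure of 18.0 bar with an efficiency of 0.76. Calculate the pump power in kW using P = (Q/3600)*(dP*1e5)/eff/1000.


Q = 224 / 3600 = 0.0622222 m^3/s
P = 0.0622222 * (18.0 * 1e5) / 0.76 / 1000 = 147.4

147.4 kW


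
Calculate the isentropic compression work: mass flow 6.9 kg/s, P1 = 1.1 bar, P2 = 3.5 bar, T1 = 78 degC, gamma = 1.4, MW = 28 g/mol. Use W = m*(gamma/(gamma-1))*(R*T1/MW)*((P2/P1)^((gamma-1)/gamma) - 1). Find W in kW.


Isentropic work: W = m*(gamma/(gamma-1))*(R*T1/MW)*((P2/P1)^((gamma-1)/gamma) - 1)
T1 = 78 + 273.15 = 351.15 K
Pressure ratio = 3.5 / 1.1 = 3.18182
Exponent = (1.4 - 1)/1.4 = 0.285714
(P2/P1)^exp - 1 = 3.18182^0.285714 - 1 = 0.391943
W = 6.9 * 1.4 / 0.4 * 8.314 * 351.15 / 28 * 0.391943 = 986.9

986.9 kW


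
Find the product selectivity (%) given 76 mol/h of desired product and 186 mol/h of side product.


Selectivity = desired / (desired + undesired) * 100
Total products = 76 + 186 = 262 mol/h
S = 76 / 262 * 100
= 0.2901 * 100
= 29.01 %

29.01 %


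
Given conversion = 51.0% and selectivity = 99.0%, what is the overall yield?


Overall yield = conversion (%) * selectivity (%) / 100
Conversion = 51.0%, Selectivity = 99.0%
Y = 51.0 * 99.0 / 100
= 50.49 %

50.49 %


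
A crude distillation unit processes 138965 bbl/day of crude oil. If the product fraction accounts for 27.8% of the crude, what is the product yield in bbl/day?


Crude throughput = 138965 bbl/day
Fraction yield = 27.8%
yield = throughput * fraction / 100
yield = 138965 * 27.8 / 100 = 38632.27

38632.27 bbl/day


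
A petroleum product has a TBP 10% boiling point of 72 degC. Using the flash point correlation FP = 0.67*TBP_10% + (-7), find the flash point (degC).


FP = 0.67 * 72 + (-7) = 41.24

41.24 degC


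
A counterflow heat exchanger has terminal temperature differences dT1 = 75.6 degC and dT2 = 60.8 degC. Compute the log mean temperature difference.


LMTD = (dT1 - dT2) / ln(dT1/dT2)
= (75.6 - 60.8) / ln(75.6 / 60.8) = 14.8 / 0.217866 = 67.93

67.93 degC


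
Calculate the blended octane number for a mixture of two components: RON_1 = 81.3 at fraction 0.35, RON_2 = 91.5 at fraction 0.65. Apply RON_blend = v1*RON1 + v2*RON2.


Linear blending: RON_blend = sum(vi * RONi)
Contribution 1: 0.35 * 81.3 = 28.455
Contribution 2: 0.65 * 91.5 = 59.475
RON_blend = 28.455 + 59.475 = 87.93

87.93


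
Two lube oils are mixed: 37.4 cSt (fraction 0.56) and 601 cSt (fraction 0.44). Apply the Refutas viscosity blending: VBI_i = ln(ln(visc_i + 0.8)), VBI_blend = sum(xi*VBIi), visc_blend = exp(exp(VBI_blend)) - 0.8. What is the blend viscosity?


Refutas method: VBN_i = 14.534*ln(ln(visc_i + 0.8)) + 10.975, blended linearly by mass fraction; since VBN is linear in VBI_i = ln(ln(visc_i + 0.8)) and the fractions sum to 1, blend VBI directly: visc = exp(exp(VBI_blend)) - 0.8
VBI_1 = ln(ln(37.4 + 0.8)) = 1.29276
VBI_2 = ln(ln(601 + 0.8)) = 1.85629
VBI_blend = 0.56 * 1.29276 + 0.44 * 1.85629 = 1.54071
visc_blend = exp(exp(1.54071)) - 0.8 = 105.7

105.7 cSt


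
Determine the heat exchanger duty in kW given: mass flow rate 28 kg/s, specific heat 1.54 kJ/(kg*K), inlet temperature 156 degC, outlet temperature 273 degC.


Q = m_dot * cp * delta_T
delta_T = 273 - 156 = 117 K
Q = 28 * 1.54 * 117
= 43.12 * 117
= 5045.04 kW

5045.04 kW


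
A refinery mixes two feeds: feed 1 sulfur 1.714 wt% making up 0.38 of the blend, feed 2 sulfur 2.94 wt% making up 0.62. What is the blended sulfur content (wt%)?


Linear sulfur blending: S_blend = x1*S1 + x2*S2
Contribution 1: 0.38 * 1.714 = 0.65132 wt%
Contribution 2: 0.62 * 2.94 = 1.8228 wt%
S_blend = 0.65132 + 1.8228 = 2.47412

2.47412 wt%


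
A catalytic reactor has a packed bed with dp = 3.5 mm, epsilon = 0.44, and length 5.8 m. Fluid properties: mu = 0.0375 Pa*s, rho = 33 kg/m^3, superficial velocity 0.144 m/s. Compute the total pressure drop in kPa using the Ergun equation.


dp = 3.5 mm = 0.0035 m
Viscous term = 150*0.0375*0.144*(1-0.44)^2 / (0.0035^2*0.44^3) = 243426
Inertial term = 1.75*33*0.144^2*(1-0.44) / (0.0035*0.44^3) = 2249.26
dP/L = 243426 + 2249.26 = 245675 Pa/m
dP = 245675 * 5.8 / 1000 = 1425 kPa

1425 kPa


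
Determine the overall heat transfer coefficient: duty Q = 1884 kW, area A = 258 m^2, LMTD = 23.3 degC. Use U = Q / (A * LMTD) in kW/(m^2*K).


From Q = U*A*LMTD, U = Q / (A * LMTD)
U = 1884 / (258 * 23.3) = 1884 / 6011.4 = 0.3134

0.3134 kW/(m^2*K)


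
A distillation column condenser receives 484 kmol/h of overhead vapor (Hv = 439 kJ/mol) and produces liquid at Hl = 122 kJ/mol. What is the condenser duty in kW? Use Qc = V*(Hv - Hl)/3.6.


Qc = 484 * (439 - 122) / 3.6 = 484 * 317 / 3.6 = 42620

42620 kW


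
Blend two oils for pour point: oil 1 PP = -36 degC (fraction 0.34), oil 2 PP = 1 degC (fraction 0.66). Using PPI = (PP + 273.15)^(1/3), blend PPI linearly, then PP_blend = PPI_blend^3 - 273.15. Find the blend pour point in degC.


PPI_1 = (-36 + 273.15)^(1/3) = 6.189768
PPI_2 = (1 + 273.15)^(1/3) = 6.49625
PPI_blend = 0.34 * 6.189768 + 0.66 * 6.49625 = 6.392046
PP_blend = 6.392046^3 - 273.15 = 261.1678 - 273.15 = -11.98

-11.98 degC


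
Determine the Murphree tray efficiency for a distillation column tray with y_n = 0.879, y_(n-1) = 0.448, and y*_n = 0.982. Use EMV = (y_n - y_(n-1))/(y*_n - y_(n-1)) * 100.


Murphree vapor efficiency: EMV = (y_n - y_(n-1)) / (y*_n - y_(n-1)) * 100
EMV = (0.879 - 0.448) / (0.982 - 0.448) * 100 = 0.431 / 0.534 * 100 = 80.71

80.71 %


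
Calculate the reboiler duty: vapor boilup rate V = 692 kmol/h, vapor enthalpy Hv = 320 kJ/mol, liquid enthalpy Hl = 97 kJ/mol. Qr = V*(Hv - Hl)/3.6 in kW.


Qr = 692 * (320 - 97) / 3.6 = 692 * 223 / 3.6 = 42870

42870 kW


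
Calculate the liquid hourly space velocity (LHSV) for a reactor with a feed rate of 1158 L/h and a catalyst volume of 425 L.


LHSV = volumetric feed rate / catalyst volume
= 1158 L/h / 425 L
= 2.725 h^-1

2.725 h^-1


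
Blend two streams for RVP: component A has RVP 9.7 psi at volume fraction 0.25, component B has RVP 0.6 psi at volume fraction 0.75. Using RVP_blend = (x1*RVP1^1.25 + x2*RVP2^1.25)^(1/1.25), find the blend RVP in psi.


Chevron index: RVP_blend = (sum xi*RVPi^1.25)^(1/1.25)
RVP^1.25 terms: 0.25 * 9.7^1.25 + 0.75 * 0.6^1.25 = 4.67567
RVP_blend = 4.67567^(1/1.25) = 3.435

3.435 psi


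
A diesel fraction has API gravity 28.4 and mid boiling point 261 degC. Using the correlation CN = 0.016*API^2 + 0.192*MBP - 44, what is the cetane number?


CN = 0.016 * 28.4^2 + 0.192 * 261 - 44
CN = 12.90496 + 50.112 - 44 = 19.01696

19.01696


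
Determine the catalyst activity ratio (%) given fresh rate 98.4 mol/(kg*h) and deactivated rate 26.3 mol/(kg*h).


Activity (%) = (rate_used / rate_fresh) * 100
rate_used = 26.3, rate_fresh = 98.4
= (26.3 / 98.4) * 100
= 0.2673 * 100 = 26.73

26.73 %


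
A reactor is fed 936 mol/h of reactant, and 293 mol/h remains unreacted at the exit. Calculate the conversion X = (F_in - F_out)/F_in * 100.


X = (F_in - F_out) / F_in * 100
Moles reacted = 936 - 293 = 643
X = 643 / 936 * 100
= 0.6870 * 100
= 68.70 %

68.70 %


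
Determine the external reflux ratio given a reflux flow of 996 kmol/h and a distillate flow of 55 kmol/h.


Reflux ratio definition: R = L / D (liquid returned / distillate withdrawn)
L = 996 kmol/h, D = 55 kmol/h
R = 996 / 55 = 18.11

18.11


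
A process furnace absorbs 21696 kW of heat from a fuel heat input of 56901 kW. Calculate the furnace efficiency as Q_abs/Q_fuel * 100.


Furnace efficiency = Q_absorbed / Q_fuel * 100
= 21696 / 56901 * 100 = 38.13

38.13 %


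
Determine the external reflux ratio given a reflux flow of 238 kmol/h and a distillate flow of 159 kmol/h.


Reflux ratio definition: R = L / D (liquid returned / distillate withdrawn)
L = 238 kmol/h, D = 159 kmol/h
R = 238 / 159 = 1.497

1.497


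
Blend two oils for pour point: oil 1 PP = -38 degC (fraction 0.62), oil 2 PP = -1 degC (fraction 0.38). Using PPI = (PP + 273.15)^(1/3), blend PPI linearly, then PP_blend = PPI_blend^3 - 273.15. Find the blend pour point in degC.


PPI_1 = (-38 + 273.15)^(1/3) = 6.172318
PPI_2 = (-1 + 273.15)^(1/3) = 6.480414
PPI_blend = 0.62 * 6.172318 + 0.38 * 6.480414 = 6.289394
PP_blend = 6.289394^3 - 273.15 = 248.7863 - 273.15 = -24.36

-24.36 degC


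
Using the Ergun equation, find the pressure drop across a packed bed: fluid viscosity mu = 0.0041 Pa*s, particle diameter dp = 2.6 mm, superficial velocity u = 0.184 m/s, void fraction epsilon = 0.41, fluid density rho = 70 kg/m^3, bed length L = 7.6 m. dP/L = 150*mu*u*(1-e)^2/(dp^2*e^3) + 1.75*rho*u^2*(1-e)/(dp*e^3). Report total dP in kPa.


dp = 2.6 mm = 0.0026 m
Viscous term = 150*0.0041*0.184*(1-0.41)^2 / (0.0026^2*0.41^3) = 84547.1
Inertial term = 1.75*70*0.184^2*(1-0.41) / (0.0026*0.41^3) = 13655.2
dP/L = 84547.1 + 13655.2 = 98202.3 Pa/m
dP = 98202.3 * 7.6 / 1000 = 746.3 kPa

746.3 kPa


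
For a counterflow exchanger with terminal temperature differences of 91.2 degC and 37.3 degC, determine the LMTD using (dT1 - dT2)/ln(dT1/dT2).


LMTD = (dT1 - dT2) / ln(dT1/dT2)
= (91.2 - 37.3) / ln(91.2 / 37.3) = 53.9 / 0.894062 = 60.29

60.29 degC


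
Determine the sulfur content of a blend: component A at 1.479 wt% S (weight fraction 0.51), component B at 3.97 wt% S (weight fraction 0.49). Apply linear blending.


Linear sulfur blending: S_blend = x1*S1 + x2*S2
Contribution 1: 0.51 * 1.479 = 0.75429 wt%
Contribution 2: 0.49 * 3.97 = 1.9453 wt%
S_blend = 0.75429 + 1.9453 = 2.69959

2.69959 wt%


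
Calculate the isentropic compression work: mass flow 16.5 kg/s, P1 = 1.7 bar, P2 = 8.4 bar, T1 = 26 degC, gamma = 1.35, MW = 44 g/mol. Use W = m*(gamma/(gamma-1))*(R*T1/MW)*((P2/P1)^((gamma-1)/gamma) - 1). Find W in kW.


Isentropic work: W = m*(gamma/(gamma-1))*(R*T1/MW)*((P2/P1)^((gamma-1)/gamma) - 1)
T1 = 26 + 273.15 = 299.15 K
Pressure ratio = 8.4 / 1.7 = 4.94118
Exponent = (1.35 - 1)/1.35 = 0.259259
(P2/P1)^exp - 1 = 4.94118^0.259259 - 1 = 0.51315
W = 16.5 * 1.35 / 0.35 * 8.314 * 299.15 / 44 * 0.51315 = 1846

1846 kW


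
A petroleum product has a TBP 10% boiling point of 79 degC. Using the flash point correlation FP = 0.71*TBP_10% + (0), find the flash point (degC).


FP = 0.71 * 79 + (0) = 56.09

56.09 degC


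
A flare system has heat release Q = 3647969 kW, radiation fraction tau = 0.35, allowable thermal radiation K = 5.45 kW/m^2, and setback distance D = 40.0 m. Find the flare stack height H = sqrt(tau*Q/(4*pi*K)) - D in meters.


tau*Q/(4*pi*K) = 0.35 * 3647969 / (4 * pi * 5.45) = 18642.9
sqrt(18642.9) = 136.539
H = 136.539 - 40.0 = 96.54

96.54 m


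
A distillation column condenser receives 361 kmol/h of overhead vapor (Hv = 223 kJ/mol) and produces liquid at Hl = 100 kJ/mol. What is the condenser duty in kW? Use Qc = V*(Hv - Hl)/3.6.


Qc = 361 * (223 - 100) / 3.6 = 361 * 123 / 3.6 = 12330

12330 kW


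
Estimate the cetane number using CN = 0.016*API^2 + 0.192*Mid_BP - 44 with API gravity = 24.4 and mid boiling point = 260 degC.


CN = 0.016 * 24.4^2 + 0.192 * 260 - 44
CN = 9.52576 + 49.92 - 44 = 15.44576

15.44576


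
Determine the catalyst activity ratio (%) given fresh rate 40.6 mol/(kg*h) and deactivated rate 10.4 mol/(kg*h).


Activity (%) = (rate_used / rate_fresh) * 100
rate_used = 10.4, rate_fresh = 40.6
= (10.4 / 40.6) * 100
= 0.2562 * 100 = 25.62

25.62 %


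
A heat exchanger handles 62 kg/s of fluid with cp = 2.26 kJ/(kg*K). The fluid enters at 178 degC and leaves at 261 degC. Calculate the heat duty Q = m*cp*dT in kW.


Q = m_dot * cp * delta_T
delta_T = 261 - 178 = 83 K
Q = 62 * 2.26 * 83
= 140.12 * 83
= 11629.96 kW

11629.96 kW


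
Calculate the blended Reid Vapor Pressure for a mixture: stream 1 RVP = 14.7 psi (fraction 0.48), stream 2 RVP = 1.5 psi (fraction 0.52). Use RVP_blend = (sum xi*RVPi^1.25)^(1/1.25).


Chevron index: RVP_blend = (sum xi*RVPi^1.25)^(1/1.25)
RVP^1.25 terms: 0.48 * 14.7^1.25 + 0.52 * 1.5^1.25 = 14.6794
RVP_blend = 14.6794^(1/1.25) = 8.578

8.578 psi


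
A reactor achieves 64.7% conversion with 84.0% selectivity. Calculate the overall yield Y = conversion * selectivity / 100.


Overall yield = conversion (%) * selectivity (%) / 100
Conversion = 64.7%, Selectivity = 84.0%
Y = 64.7 * 84.0 / 100
= 54.348 %

54.348 %


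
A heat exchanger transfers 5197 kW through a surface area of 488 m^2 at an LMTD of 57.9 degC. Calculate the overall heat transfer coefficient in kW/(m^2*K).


From Q = U*A*LMTD, U = Q / (A * LMTD)
U = 5197 / (488 * 57.9) = 5197 / 28255.2 = 0.1839

0.1839 kW/(m^2*K)


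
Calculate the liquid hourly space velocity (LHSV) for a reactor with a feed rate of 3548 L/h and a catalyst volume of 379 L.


LHSV = volumetric feed rate / catalyst volume
= 3548 L/h / 379 L
= 9.361 h^-1

9.361 h^-1


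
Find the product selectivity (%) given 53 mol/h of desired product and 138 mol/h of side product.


Selectivity = desired / (desired + undesired) * 100
Total products = 53 + 138 = 191 mol/h
S = 53 / 191 * 100
= 0.2775 * 100
= 27.75 %

27.75 %


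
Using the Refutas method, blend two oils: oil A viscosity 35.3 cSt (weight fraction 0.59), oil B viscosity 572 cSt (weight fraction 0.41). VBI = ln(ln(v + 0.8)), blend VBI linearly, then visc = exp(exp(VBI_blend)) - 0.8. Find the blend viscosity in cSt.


Refutas method: VBN_i = 14.534*ln(ln(visc_i + 0.8)) + 10.975, blended linearly by mass fraction; since VBN is linear in VBI_i = ln(ln(visc_i + 0.8)) and the fractions sum to 1, blend VBI directly: visc = exp(exp(VBI_blend)) - 0.8
VBI_1 = ln(ln(35.3 + 0.8)) = 1.27712
VBI_2 = ln(ln(572 + 0.8)) = 1.84854
VBI_blend = 0.59 * 1.27712 + 0.41 * 1.84854 = 1.5114
visc_blend = exp(exp(1.5114)) - 0.8 = 92.24

92.24 cSt


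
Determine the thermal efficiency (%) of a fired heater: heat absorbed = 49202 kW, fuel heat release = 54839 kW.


Furnace efficiency = Q_absorbed / Q_fuel * 100
= 49202 / 54839 * 100 = 89.72

89.72 %


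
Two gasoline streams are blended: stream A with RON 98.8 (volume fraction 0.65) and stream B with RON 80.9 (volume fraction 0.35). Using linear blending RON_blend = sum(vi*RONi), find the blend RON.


Linear blending: RON_blend = sum(vi * RONi)
Contribution 1: 0.65 * 98.8 = 64.22
Contribution 2: 0.35 * 80.9 = 28.315
RON_blend = 64.22 + 28.315 = 92.535

92.535


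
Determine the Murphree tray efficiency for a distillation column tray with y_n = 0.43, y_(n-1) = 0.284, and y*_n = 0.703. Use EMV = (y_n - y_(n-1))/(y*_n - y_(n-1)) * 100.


Murphree vapor efficiency: EMV = (y_n - y_(n-1)) / (y*_n - y_(n-1)) * 100
EMV = (0.43 - 0.284) / (0.703 - 0.284) * 100 = 0.146 / 0.419 * 100 = 34.84

34.84 %


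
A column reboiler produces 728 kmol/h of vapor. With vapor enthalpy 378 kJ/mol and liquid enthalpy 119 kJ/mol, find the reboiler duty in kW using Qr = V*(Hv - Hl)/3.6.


Qr = 728 * (378 - 119) / 3.6 = 728 * 259 / 3.6 = 52380

52380 kW


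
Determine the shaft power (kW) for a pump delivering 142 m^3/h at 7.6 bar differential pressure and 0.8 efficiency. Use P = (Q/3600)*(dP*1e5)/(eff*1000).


Q = 142 / 3600 = 0.0394444 m^3/s
P = 0.0394444 * (7.6 * 1e5) / 0.8 / 1000 = 37.47

37.47 kW


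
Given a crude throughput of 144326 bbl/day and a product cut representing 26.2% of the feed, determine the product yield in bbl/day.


Crude throughput = 144326 bbl/day
Fraction yield = 26.2%
yield = throughput * fraction / 100
yield = 144326 * 26.2 / 100 = 37813.412

37813.412 bbl/day


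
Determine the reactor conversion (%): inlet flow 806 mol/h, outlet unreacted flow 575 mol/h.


X = (F_in - F_out) / F_in * 100
Moles reacted = 806 - 575 = 231
X = 231 / 806 * 100
= 0.2866 * 100
= 28.66 %

28.66 %


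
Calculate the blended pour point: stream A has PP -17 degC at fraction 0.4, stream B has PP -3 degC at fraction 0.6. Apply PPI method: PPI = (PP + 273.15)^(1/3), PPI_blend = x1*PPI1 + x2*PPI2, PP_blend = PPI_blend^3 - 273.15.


PPI_1 = (-17 + 273.15)^(1/3) = 6.350844
PPI_2 = (-3 + 273.15)^(1/3) = 6.464501
PPI_blend = 0.4 * 6.350844 + 0.6 * 6.464501 = 6.419038
PP_blend = 6.419038^3 - 273.15 = 264.4904 - 273.15 = -8.66

-8.66 degC


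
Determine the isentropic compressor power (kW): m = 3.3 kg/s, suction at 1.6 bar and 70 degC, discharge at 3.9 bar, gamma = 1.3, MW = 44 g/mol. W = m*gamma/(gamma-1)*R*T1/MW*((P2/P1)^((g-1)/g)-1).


Isentropic work: W = m*(gamma/(gamma-1))*(R*T1/MW)*((P2/P1)^((gamma-1)/gamma) - 1)
T1 = 70 + 273.15 = 343.15 K
Pressure ratio = 3.9 / 1.6 = 2.4375
Exponent = (1.3 - 1)/1.3 = 0.230769
(P2/P1)^exp - 1 = 2.4375^0.230769 - 1 = 0.228273
W = 3.3 * 1.3 / 0.3 * 8.314 * 343.15 / 44 * 0.228273 = 211.7

211.7 kW


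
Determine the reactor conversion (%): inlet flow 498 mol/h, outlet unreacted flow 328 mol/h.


X = (F_in - F_out) / F_in * 100
Moles reacted = 498 - 328 = 170
X = 170 / 498 * 100
= 0.3414 * 100
= 34.14 %

34.14 %


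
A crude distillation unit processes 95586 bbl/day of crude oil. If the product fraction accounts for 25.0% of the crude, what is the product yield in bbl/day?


Crude throughput = 95586 bbl/day
Fraction yield = 25.0%
yield = throughput * fraction / 100
yield = 95586 * 25.0 / 100 = 23896.5

23896.5 bbl/day


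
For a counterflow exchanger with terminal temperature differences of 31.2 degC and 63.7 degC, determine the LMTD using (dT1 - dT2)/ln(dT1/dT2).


LMTD = (dT1 - dT2) / ln(dT1/dT2)
= (31.2 - 63.7) / ln(31.2 / 63.7) = -32.5 / -0.713766 = 45.53

45.53 degC


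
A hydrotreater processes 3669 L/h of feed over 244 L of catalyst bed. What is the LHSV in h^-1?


LHSV = volumetric feed rate / catalyst volume
= 3669 L/h / 244 L
= 15.04 h^-1

15.04 h^-1


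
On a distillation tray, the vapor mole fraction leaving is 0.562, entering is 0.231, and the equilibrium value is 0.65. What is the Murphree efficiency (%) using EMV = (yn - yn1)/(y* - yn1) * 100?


Murphree vapor efficiency: EMV = (y_n - y_(n-1)) / (y*_n - y_(n-1)) * 100
EMV = (0.562 - 0.231) / (0.65 - 0.231) * 100 = 0.331 / 0.419 * 100 = 79.00

79.00 %


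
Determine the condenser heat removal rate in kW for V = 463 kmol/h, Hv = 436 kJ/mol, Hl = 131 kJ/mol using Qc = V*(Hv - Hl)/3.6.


Qc = 463 * (436 - 131) / 3.6 = 463 * 305 / 3.6 = 39230

39230 kW


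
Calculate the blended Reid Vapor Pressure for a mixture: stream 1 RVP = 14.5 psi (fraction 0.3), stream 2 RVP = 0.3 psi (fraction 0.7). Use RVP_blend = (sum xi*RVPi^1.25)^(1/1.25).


Chevron index: RVP_blend = (sum xi*RVPi^1.25)^(1/1.25)
RVP^1.25 terms: 0.3 * 14.5^1.25 + 0.7 * 0.3^1.25 = 8.64392
RVP_blend = 8.64392^(1/1.25) = 5.615

5.615 psi


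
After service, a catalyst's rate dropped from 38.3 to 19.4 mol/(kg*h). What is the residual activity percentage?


Activity (%) = (rate_used / rate_fresh) * 100
rate_used = 19.4, rate_fresh = 38.3
= (19.4 / 38.3) * 100
= 0.5065 * 100 = 50.65

50.65 %


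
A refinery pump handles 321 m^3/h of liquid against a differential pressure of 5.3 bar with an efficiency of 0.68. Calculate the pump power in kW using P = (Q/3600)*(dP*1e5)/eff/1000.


Q = 321 / 3600 = 0.0891667 m^3/s
P = 0.0891667 * (5.3 * 1e5) / 0.68 / 1000 = 69.50

69.50 kW


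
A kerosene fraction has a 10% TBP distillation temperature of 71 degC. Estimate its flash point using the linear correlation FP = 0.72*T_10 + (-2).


FP = 0.72 * 71 + (-2) = 49.12

49.12 degC


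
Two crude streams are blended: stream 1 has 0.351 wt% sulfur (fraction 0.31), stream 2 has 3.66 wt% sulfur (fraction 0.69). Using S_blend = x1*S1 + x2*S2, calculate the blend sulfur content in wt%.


Linear sulfur blending: S_blend = x1*S1 + x2*S2
Contribution 1: 0.31 * 0.351 = 0.10881 wt%
Contribution 2: 0.69 * 3.66 = 2.5254 wt%
S_blend = 0.10881 + 2.5254 = 2.63421

2.63421 wt%


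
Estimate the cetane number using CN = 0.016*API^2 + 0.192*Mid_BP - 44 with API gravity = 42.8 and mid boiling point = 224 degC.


CN = 0.016 * 42.8^2 + 0.192 * 224 - 44
CN = 29.30944 + 43.008 - 44 = 28.31744

28.31744


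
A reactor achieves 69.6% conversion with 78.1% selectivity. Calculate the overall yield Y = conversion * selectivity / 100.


Overall yield = conversion (%) * selectivity (%) / 100
Conversion = 69.6%, Selectivity = 78.1%
Y = 69.6 * 78.1 / 100
= 54.3576 %

54.3576 %


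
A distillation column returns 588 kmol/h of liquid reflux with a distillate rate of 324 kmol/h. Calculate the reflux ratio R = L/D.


Reflux ratio definition: R = L / D (liquid returned / distillate withdrawn)
L = 588 kmol/h, D = 324 kmol/h
R = 588 / 324 = 1.815

1.815


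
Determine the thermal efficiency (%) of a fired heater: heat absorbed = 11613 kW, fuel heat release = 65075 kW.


Furnace efficiency = Q_absorbed / Q_fuel * 100
= 11613 / 65075 * 100 = 17.85

17.85 %


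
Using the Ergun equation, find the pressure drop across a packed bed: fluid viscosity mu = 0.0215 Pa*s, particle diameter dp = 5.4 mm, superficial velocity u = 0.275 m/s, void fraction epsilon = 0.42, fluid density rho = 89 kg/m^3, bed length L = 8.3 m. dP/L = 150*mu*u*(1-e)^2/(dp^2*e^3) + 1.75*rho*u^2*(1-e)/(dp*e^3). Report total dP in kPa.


dp = 5.4 mm = 0.0054 m
Viscous term = 150*0.0215*0.275*(1-0.42)^2 / (0.0054^2*0.42^3) = 138097
Inertial term = 1.75*89*0.275^2*(1-0.42) / (0.0054*0.42^3) = 17075.8
dP/L = 138097 + 17075.8 = 155173 Pa/m
dP = 155173 * 8.3 / 1000 = 1288 kPa

1288 kPa


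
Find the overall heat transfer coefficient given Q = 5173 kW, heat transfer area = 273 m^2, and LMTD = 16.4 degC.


From Q = U*A*LMTD, U = Q / (A * LMTD)
U = 5173 / (273 * 16.4) = 5173 / 4477.2 = 1.155

1.155 kW/(m^2*K)


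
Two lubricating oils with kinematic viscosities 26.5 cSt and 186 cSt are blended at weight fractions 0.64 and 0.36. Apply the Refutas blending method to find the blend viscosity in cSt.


Refutas method: VBN_i = 14.534*ln(ln(visc_i + 0.8)) + 10.975, blended linearly by mass fraction; since VBN is linear in VBI_i = ln(ln(visc_i + 0.8)) and the fractions sum to 1, blend VBI directly: visc = exp(exp(VBI_blend)) - 0.8
VBI_1 = ln(ln(26.5 + 0.8)) = 1.19601
VBI_2 = ln(ln(186 + 0.8)) = 1.65442
VBI_blend = 0.64 * 1.19601 + 0.36 * 1.65442 = 1.36104
visc_blend = exp(exp(1.36104)) - 0.8 = 48.61

48.61 cSt


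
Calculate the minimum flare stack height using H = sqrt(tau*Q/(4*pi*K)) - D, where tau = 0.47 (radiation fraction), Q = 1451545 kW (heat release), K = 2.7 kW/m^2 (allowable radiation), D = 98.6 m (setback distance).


tau*Q/(4*pi*K) = 0.47 * 1451545 / (4 * pi * 2.7) = 20107.3
sqrt(20107.3) = 141.8
H = 141.8 - 98.6 = 43.20

43.20 m


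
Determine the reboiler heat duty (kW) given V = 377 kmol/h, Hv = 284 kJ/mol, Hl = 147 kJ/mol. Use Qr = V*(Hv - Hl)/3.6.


Qr = 377 * (284 - 147) / 3.6 = 377 * 137 / 3.6 = 14350

14350 kW


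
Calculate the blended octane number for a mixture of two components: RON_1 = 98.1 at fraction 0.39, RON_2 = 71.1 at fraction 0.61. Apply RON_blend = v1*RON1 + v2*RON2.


Linear blending: RON_blend = sum(vi * RONi)
Contribution 1: 0.39 * 98.1 = 38.259
Contribution 2: 0.61 * 71.1 = 43.371
RON_blend = 38.259 + 43.371 = 81.63

81.63


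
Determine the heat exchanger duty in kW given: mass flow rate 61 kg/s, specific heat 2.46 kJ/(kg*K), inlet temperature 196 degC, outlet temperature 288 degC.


Q = m_dot * cp * delta_T
delta_T = 288 - 196 = 92 K
Q = 61 * 2.46 * 92
= 150.06 * 92
= 13805.52 kW

13805.52 kW


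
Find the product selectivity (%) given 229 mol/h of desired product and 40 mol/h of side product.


Selectivity = desired / (desired + undesired) * 100
Total products = 229 + 40 = 269 mol/h
S = 229 / 269 * 100
= 0.8513 * 100
= 85.13 %

85.13 %
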